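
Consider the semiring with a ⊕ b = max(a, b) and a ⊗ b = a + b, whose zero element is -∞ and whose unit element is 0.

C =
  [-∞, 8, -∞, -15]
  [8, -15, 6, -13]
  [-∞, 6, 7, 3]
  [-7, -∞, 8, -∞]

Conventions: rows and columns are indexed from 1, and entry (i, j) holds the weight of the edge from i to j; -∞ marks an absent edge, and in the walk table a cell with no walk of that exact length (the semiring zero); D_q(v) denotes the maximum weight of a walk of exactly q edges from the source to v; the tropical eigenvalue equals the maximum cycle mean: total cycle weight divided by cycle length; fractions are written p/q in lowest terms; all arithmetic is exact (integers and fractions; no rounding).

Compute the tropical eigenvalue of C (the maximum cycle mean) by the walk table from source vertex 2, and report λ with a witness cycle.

q=0: [-∞, 0, -∞, -∞]
q=1: [8, -15, 6, -13]
q=2: [-7, 16, 13, 9]
q=3: [24, 19, 22, 16]
q=4: [27, 32, 29, 25]
Optimal cycle mean attained by: cycle 1->2->1, total 8 + 8, length 2.
Answer: λ = 8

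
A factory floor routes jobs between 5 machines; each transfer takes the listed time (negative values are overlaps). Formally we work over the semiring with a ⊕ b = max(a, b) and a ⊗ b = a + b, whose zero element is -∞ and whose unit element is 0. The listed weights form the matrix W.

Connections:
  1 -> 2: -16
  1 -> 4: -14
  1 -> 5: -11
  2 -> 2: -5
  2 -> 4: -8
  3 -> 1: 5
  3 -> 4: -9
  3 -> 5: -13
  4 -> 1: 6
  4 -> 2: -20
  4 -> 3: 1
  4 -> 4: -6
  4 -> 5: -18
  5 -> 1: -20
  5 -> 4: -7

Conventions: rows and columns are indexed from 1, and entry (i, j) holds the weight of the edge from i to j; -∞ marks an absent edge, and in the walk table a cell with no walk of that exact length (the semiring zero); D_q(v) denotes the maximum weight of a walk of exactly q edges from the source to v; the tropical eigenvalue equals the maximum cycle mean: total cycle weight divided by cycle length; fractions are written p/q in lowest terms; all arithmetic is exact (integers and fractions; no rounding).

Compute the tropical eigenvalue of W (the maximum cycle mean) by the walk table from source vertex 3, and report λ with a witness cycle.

q=0: [-∞, -∞, 0, -∞, -∞]
q=1: [5, -∞, -∞, -9, -13]
q=2: [-3, -11, -8, -9, -6]
q=3: [-3, -16, -8, -13, -14]
q=4: [-3, -19, -12, -17, -14]
q=5: [-7, -19, -16, -17, -14]
Optimal cycle mean attained by: cycle 1->4->3->1, total (-14) + 1 + 5, length 3.
Answer: λ = -8/3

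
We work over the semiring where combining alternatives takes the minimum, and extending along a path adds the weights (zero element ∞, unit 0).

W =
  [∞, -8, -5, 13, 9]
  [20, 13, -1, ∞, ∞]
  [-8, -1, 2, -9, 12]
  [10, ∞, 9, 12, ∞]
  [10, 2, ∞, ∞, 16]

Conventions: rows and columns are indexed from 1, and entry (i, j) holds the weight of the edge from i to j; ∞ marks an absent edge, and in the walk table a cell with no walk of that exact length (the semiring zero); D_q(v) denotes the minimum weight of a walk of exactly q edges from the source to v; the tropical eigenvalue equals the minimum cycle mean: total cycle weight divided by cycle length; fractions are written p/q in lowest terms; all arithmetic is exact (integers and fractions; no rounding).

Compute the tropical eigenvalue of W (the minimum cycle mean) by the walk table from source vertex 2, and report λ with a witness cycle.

q=0: [∞, 0, ∞, ∞, ∞]
q=1: [20, 13, -1, ∞, ∞]
q=2: [-9, -2, 1, -10, 11]
q=3: [-7, -17, -14, -8, 0]
q=4: [-22, -15, -18, -23, -2]
q=5: [-26, -30, -27, -27, -13]
Optimal cycle mean attained by: cycle 1->3->1, total (-5) + (-8), length 2.
Answer: λ = -13/2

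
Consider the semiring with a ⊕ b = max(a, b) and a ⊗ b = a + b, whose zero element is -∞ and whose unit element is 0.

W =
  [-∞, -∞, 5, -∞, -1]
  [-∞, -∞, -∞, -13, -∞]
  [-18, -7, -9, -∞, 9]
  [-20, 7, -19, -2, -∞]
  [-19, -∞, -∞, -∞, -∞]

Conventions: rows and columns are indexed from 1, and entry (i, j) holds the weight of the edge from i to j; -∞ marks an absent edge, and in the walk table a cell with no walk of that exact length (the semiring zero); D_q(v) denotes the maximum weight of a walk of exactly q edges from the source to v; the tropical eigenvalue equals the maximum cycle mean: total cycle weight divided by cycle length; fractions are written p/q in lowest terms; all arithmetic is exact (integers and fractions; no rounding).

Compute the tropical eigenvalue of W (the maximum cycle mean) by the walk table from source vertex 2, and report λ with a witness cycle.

q=0: [-∞, 0, -∞, -∞, -∞]
q=1: [-∞, -∞, -∞, -13, -∞]
q=2: [-33, -6, -32, -15, -∞]
q=3: [-35, -8, -28, -17, -23]
q=4: [-37, -10, -30, -19, -19]
q=5: [-38, -12, -32, -21, -21]
Optimal cycle mean attained by: cycle 1->3->5->1, total 5 + 9 + (-19), length 3.
Answer: λ = -5/3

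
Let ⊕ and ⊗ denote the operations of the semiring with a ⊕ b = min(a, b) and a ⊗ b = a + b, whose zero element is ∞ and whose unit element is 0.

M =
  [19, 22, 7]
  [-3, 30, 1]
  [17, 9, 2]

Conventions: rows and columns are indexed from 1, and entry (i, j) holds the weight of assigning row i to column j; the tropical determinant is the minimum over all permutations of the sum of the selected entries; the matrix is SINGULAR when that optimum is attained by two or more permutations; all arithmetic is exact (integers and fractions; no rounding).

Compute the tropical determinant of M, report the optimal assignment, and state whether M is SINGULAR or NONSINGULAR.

σ = (1, 2, 3): 19 + 30 + 2 = 51
σ = (1, 3, 2): 19 + 1 + 9 = 29
σ = (2, 1, 3): 22 + (-3) + 2 = 21
σ = (2, 3, 1): 22 + 1 + 17 = 40
σ = (3, 1, 2): 7 + (-3) + 9 = 13
σ = (3, 2, 1): 7 + 30 + 17 = 54
Optimal value attained by: σ = (3, 1, 2).
Answer: det⊕(M) = 13; verdict: NONSINGULAR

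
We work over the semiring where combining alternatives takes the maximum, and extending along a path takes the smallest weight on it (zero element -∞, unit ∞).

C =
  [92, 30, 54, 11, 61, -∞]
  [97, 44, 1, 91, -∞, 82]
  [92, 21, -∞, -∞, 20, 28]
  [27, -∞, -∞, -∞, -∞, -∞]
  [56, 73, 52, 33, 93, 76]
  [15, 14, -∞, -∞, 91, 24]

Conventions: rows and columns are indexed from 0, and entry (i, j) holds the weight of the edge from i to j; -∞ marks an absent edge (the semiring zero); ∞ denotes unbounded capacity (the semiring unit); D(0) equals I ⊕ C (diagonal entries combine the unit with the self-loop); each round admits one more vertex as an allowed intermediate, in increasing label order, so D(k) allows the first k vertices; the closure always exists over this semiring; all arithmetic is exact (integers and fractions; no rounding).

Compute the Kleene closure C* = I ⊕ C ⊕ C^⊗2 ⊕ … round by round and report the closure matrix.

D(0):
  [∞, 30, 54, 11, 61, -∞]
  [97, ∞, 1, 91, -∞, 82]
  [92, 21, ∞, -∞, 20, 28]
  [27, -∞, -∞, ∞, -∞, -∞]
  [56, 73, 52, 33, ∞, 76]
  [15, 14, -∞, -∞, 91, ∞]
D(1):
  [∞, 30, 54, 11, 61, -∞]
  [97, ∞, 54, 91, 61, 82]
  [92, 30, ∞, 11, 61, 28]
  [27, 27, 27, ∞, 27, -∞]
  [56, 73, 54, 33, ∞, 76]
  [15, 15, 15, 11, 91, ∞]
D(2):
  [∞, 30, 54, 30, 61, 30]
  [97, ∞, 54, 91, 61, 82]
  [92, 30, ∞, 30, 61, 30]
  [27, 27, 27, ∞, 27, 27]
  [73, 73, 54, 73, ∞, 76]
  [15, 15, 15, 15, 91, ∞]
D(3):
  [∞, 30, 54, 30, 61, 30]
  [97, ∞, 54, 91, 61, 82]
  [92, 30, ∞, 30, 61, 30]
  [27, 27, 27, ∞, 27, 27]
  [73, 73, 54, 73, ∞, 76]
  [15, 15, 15, 15, 91, ∞]
D(4):
  [∞, 30, 54, 30, 61, 30]
  [97, ∞, 54, 91, 61, 82]
  [92, 30, ∞, 30, 61, 30]
  [27, 27, 27, ∞, 27, 27]
  [73, 73, 54, 73, ∞, 76]
  [15, 15, 15, 15, 91, ∞]
D(5):
  [∞, 61, 54, 61, 61, 61]
  [97, ∞, 54, 91, 61, 82]
  [92, 61, ∞, 61, 61, 61]
  [27, 27, 27, ∞, 27, 27]
  [73, 73, 54, 73, ∞, 76]
  [73, 73, 54, 73, 91, ∞]
D(6):
  [∞, 61, 54, 61, 61, 61]
  [97, ∞, 54, 91, 82, 82]
  [92, 61, ∞, 61, 61, 61]
  [27, 27, 27, ∞, 27, 27]
  [73, 73, 54, 73, ∞, 76]
  [73, 73, 54, 73, 91, ∞]
Answer: C* = [[∞, 61, 54, 61, 61, 61], [97, ∞, 54, 91, 82, 82], [92, 61, ∞, 61, 61, 61], [27, 27, 27, ∞, 27, 27], [73, 73, 54, 73, ∞, 76], [73, 73, 54, 73, 91, ∞]]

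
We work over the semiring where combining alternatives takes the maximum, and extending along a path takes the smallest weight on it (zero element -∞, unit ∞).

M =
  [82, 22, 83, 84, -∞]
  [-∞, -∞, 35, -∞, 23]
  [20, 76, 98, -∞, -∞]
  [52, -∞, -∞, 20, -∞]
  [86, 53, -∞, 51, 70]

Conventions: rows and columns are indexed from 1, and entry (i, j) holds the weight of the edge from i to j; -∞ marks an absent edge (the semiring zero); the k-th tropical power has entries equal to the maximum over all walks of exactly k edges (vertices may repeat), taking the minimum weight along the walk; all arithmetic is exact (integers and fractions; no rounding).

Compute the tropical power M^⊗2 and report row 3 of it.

M^⊗2:
  [82, 76, 83, 82, 22]
  [23, 35, 35, 23, 23]
  [20, 76, 98, 20, 23]
  [52, 22, 52, 52, -∞]
  [82, 53, 83, 84, 70]
Answer: row 3 of M^⊗2 = [20, 76, 98, 20, 23]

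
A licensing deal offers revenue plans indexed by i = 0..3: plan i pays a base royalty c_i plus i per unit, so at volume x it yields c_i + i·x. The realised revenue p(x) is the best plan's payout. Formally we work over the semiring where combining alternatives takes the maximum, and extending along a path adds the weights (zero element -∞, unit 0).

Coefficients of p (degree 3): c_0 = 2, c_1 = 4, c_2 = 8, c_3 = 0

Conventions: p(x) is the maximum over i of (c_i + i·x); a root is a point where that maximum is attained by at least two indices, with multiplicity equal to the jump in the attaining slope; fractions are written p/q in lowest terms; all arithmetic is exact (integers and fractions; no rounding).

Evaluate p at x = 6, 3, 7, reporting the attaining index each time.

p(6) = max(2+0·6=2, 4+1·6=10, 8+2·6=20, 0+3·6=18) = 20 (attained by i=2)
p(3) = max(2+0·3=2, 4+1·3=7, 8+2·3=14, 0+3·3=9) = 14 (attained by i=2)
p(7) = max(2+0·7=2, 4+1·7=11, 8+2·7=22, 0+3·7=21) = 22 (attained by i=2)
Answer: p(6) = 20; p(3) = 14; p(7) = 22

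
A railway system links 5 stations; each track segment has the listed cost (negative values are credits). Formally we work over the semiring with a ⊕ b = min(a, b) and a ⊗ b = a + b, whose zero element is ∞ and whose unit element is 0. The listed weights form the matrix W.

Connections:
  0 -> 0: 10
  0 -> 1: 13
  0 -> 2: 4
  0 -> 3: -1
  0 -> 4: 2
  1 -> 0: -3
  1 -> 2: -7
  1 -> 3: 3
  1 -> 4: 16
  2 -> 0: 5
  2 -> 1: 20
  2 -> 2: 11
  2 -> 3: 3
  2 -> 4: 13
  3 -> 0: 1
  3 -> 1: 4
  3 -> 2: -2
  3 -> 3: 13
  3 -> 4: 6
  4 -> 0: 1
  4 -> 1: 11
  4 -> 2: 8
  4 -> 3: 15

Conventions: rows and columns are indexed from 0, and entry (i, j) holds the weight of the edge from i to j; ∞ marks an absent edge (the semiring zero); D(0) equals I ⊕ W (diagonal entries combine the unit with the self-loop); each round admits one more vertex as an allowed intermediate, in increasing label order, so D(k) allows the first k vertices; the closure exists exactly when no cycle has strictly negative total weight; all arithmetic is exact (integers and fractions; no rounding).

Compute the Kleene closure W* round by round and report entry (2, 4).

D(0):
  [0, 13, 4, -1, 2]
  [-3, 0, -7, 3, 16]
  [5, 20, 0, 3, 13]
  [1, 4, -2, 0, 6]
  [1, 11, 8, 15, 0]
D(1):
  [0, 13, 4, -1, 2]
  [-3, 0, -7, -4, -1]
  [5, 18, 0, 3, 7]
  [1, 4, -2, 0, 3]
  [1, 11, 5, 0, 0]
D(2):
  [0, 13, 4, -1, 2]
  [-3, 0, -7, -4, -1]
  [5, 18, 0, 3, 7]
  [1, 4, -3, 0, 3]
  [1, 11, 4, 0, 0]
D(3):
  [0, 13, 4, -1, 2]
  [-3, 0, -7, -4, -1]
  [5, 18, 0, 3, 7]
  [1, 4, -3, 0, 3]
  [1, 11, 4, 0, 0]
D(4):
  [0, 3, -4, -1, 2]
  [-3, 0, -7, -4, -1]
  [4, 7, 0, 3, 6]
  [1, 4, -3, 0, 3]
  [1, 4, -3, 0, 0]
D(5):
  [0, 3, -4, -1, 2]
  [-3, 0, -7, -4, -1]
  [4, 7, 0, 3, 6]
  [1, 4, -3, 0, 3]
  [1, 4, -3, 0, 0]
Answer: W*[2][4] = 6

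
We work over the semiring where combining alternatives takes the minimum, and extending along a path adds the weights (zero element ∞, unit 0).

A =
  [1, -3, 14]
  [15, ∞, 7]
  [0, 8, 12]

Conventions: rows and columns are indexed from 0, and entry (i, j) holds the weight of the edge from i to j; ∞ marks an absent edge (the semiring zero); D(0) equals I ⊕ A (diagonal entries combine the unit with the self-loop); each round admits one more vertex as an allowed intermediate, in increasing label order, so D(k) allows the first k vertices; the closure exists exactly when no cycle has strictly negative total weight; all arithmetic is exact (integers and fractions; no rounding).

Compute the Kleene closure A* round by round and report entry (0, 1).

D(0):
  [0, -3, 14]
  [15, 0, 7]
  [0, 8, 0]
D(1):
  [0, -3, 14]
  [15, 0, 7]
  [0, -3, 0]
D(2):
  [0, -3, 4]
  [15, 0, 7]
  [0, -3, 0]
D(3):
  [0, -3, 4]
  [7, 0, 7]
  [0, -3, 0]
Answer: A*[0][1] = -3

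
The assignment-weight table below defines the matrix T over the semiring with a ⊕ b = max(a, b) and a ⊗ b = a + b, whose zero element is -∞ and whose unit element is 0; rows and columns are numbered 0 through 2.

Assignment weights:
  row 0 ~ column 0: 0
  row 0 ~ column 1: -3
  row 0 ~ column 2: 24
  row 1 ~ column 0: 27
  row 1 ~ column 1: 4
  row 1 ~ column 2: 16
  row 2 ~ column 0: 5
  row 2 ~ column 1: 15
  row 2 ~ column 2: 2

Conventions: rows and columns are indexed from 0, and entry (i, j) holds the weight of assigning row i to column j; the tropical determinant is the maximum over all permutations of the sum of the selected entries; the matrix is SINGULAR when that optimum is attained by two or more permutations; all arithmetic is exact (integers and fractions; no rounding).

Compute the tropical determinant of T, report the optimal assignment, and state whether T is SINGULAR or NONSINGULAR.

σ = (0, 1, 2): 0 + 4 + 2 = 6
σ = (0, 2, 1): 0 + 16 + 15 = 31
σ = (1, 0, 2): (-3) + 27 + 2 = 26
σ = (1, 2, 0): (-3) + 16 + 5 = 18
σ = (2, 0, 1): 24 + 27 + 15 = 66
σ = (2, 1, 0): 24 + 4 + 5 = 33
Optimal value attained by: σ = (2, 0, 1).
Answer: det⊕(T) = 66; verdict: NONSINGULAR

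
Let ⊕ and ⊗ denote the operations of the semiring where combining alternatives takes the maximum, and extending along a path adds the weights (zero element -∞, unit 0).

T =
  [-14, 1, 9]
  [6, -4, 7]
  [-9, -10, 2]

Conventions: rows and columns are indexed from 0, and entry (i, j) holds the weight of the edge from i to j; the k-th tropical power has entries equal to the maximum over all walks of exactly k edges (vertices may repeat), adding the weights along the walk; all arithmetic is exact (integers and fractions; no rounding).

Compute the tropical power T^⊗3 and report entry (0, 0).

T^⊗2:
  [7, -1, 11]
  [2, 7, 15]
  [-4, -8, 4]
T^⊗3:
  [5, 8, 16]
  [13, 5, 17]
  [-2, -3, 6]
Key observation: the optimum is the walk 0->2->1->0, with weight 9 + (-10) + 6 = 5.
Optimal value attained by: walk 0->2->1->0.
Answer: (T^⊗3)[0][0] = 5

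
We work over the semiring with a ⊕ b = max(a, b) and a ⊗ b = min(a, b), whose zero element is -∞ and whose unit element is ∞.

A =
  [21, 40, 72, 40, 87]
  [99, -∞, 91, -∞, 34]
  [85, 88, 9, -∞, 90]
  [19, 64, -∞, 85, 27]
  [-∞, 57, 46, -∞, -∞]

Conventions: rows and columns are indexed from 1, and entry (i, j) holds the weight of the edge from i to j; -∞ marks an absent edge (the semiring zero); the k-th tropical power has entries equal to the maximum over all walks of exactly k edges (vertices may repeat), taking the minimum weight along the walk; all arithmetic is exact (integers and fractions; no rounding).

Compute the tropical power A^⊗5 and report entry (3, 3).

A^⊗2:
  [72, 72, 46, 40, 72]
  [85, 88, 72, 40, 90]
  [88, 57, 88, 40, 85]
  [64, 64, 64, 85, 34]
  [57, 46, 57, -∞, 46]
A^⊗3:
  [72, 57, 72, 40, 72]
  [88, 72, 88, 40, 85]
  [85, 88, 72, 40, 88]
  [64, 64, 64, 85, 64]
  [57, 57, 57, 40, 57]
A^⊗4:
  [72, 72, 72, 40, 72]
  [85, 88, 72, 40, 88]
  [88, 72, 88, 40, 85]
  [64, 64, 64, 85, 64]
  [57, 57, 57, 40, 57]
A^⊗5:
  [72, 72, 72, 40, 72]
  [88, 72, 88, 40, 85]
  [85, 88, 72, 40, 88]
  [64, 64, 64, 85, 64]
  [57, 57, 57, 40, 57]
Key observation: the optimum is the walk 3->1->3->2->1->3, with weight 85 min 72 min 88 min 99 min 72 = 72.
Optimal value attained by: walk 3->1->3->2->1->3.
Answer: (A^⊗5)[3][3] = 72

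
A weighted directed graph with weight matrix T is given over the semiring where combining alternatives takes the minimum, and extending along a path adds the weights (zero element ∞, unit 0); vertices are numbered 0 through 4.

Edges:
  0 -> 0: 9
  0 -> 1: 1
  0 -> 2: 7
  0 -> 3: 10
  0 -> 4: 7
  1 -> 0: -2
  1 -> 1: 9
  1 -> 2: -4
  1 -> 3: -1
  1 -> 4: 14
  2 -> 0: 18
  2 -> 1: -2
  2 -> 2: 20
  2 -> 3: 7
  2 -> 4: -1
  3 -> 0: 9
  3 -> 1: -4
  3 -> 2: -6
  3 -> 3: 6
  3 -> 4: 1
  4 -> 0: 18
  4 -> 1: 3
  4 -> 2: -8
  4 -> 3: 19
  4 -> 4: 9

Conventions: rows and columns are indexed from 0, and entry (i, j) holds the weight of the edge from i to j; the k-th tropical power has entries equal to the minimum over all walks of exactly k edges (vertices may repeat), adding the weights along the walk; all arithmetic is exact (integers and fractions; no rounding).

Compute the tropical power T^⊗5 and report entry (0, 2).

T^⊗2:
  [-1, 5, -3, 0, 6]
  [7, -6, -7, 3, -5]
  [-4, 2, -9, -3, 8]
  [-6, -8, -8, -5, -7]
  [1, -10, -1, -1, -9]
T^⊗3:
  [3, -5, -6, 4, -4]
  [-8, -9, -13, -7, -8]
  [0, -11, -9, -2, -10]
  [-10, -10, -15, -9, -9]
  [-12, -6, -17, -11, -2]
T^⊗4:
  [-7, -8, -12, -6, -7]
  [-11, -15, -16, -10, -14]
  [-13, -11, -18, -12, -10]
  [-12, -17, -17, -11, -16]
  [-8, -19, -17, -10, -18]
T^⊗5:
  [-10, -14, -15, -9, -13]
  [-17, -18, -22, -16, -17]
  [-13, -20, -18, -12, -19]
  [-19, -19, -24, -18, -18]
  [-21, -19, -26, -20, -18]
Key observation: the optimum is the walk 0->1->3->2->4->2, with weight 1 + (-1) + (-6) + (-1) + (-8) = -15.
Optimal value attained by: walk 0->1->3->2->4->2.
Answer: (T^⊗5)[0][2] = -15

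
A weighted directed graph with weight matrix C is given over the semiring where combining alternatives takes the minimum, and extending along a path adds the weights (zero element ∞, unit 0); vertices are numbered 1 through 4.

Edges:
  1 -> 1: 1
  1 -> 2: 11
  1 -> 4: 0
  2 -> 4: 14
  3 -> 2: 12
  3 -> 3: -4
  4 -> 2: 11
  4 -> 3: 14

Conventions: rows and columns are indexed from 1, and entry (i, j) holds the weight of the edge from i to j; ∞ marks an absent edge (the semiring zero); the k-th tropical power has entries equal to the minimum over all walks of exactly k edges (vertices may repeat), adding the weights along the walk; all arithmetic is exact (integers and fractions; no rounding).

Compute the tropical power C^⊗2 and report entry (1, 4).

C^⊗2:
  [2, 11, 14, 1]
  [∞, 25, 28, ∞]
  [∞, 8, -8, 26]
  [∞, 26, 10, 25]
Key observation: the optimum is the walk 1->1->4, with weight 1 + 0 = 1.
Optimal value attained by: walk 1->1->4.
Answer: (C^⊗2)[1][4] = 1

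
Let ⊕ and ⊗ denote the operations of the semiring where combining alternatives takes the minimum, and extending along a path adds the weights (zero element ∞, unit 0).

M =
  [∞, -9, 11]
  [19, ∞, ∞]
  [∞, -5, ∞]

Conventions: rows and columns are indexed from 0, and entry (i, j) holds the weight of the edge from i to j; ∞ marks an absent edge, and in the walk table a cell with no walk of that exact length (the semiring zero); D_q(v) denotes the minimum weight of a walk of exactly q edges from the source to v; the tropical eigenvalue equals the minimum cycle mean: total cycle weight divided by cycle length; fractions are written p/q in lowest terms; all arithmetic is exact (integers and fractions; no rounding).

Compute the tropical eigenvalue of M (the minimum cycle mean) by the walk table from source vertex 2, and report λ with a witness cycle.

q=0: [∞, ∞, 0]
q=1: [∞, -5, ∞]
q=2: [14, ∞, ∞]
q=3: [∞, 5, 25]
Optimal cycle mean attained by: cycle 0->1->0, total (-9) + 19, length 2.
Answer: λ = 5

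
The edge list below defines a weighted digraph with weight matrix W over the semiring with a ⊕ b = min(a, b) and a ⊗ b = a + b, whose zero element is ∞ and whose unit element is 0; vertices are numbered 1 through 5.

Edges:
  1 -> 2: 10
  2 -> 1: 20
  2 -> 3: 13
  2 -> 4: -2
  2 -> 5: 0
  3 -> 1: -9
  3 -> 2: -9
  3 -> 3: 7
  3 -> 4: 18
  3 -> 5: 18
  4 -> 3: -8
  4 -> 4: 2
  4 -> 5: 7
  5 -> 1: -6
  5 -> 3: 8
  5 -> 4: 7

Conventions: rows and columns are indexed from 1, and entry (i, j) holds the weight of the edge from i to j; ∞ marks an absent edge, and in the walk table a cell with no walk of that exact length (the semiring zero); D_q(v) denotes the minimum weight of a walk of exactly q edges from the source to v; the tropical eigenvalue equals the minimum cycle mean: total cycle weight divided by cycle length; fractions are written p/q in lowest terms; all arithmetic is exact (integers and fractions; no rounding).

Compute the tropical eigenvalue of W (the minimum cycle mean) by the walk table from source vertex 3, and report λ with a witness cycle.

q=0: [∞, ∞, 0, ∞, ∞]
q=1: [-9, -9, 7, 18, 18]
q=2: [-2, -2, 4, -11, -9]
q=3: [-15, -5, -19, -9, -4]
q=4: [-28, -28, -17, -7, -5]
q=5: [-26, -26, -15, -30, -28]
Optimal cycle mean attained by: cycle 2->4->3->2, total (-2) + (-8) + (-9), length 3.
Answer: λ = -19/3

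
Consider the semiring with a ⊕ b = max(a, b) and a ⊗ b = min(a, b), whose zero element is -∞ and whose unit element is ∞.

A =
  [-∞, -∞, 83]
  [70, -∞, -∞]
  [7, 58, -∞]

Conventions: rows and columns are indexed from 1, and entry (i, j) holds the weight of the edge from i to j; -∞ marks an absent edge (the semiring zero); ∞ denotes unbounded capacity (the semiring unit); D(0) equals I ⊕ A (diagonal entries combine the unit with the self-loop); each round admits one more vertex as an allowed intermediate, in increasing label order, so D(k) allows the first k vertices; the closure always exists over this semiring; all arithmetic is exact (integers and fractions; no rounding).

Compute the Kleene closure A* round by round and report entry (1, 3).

D(0):
  [∞, -∞, 83]
  [70, ∞, -∞]
  [7, 58, ∞]
D(1):
  [∞, -∞, 83]
  [70, ∞, 70]
  [7, 58, ∞]
D(2):
  [∞, -∞, 83]
  [70, ∞, 70]
  [58, 58, ∞]
D(3):
  [∞, 58, 83]
  [70, ∞, 70]
  [58, 58, ∞]
Answer: A*[1][3] = 83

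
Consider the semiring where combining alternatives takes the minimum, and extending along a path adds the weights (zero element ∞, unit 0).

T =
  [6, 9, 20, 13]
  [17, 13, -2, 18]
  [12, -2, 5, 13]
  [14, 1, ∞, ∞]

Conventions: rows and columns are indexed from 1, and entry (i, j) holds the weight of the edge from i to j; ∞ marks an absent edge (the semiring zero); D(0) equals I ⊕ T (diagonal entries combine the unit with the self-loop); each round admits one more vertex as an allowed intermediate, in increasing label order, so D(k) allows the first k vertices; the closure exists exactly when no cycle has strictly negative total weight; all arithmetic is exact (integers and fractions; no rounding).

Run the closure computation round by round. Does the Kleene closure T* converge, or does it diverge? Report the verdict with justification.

D(0):
  [0, 9, 20, 13]
  [17, 0, -2, 18]
  [12, -2, 0, 13]
  [14, 1, ∞, 0]
D(1):
  [0, 9, 20, 13]
  [17, 0, -2, 18]
  [12, -2, 0, 13]
  [14, 1, 34, 0]
Detection: at round 2, diagonal entry (3, 3) turns strictly negative.
Key observation: the cycle 3->2->3 has total weight (-2) + (-2), which is strictly negative.
Answer: DIVERGES — negative cycle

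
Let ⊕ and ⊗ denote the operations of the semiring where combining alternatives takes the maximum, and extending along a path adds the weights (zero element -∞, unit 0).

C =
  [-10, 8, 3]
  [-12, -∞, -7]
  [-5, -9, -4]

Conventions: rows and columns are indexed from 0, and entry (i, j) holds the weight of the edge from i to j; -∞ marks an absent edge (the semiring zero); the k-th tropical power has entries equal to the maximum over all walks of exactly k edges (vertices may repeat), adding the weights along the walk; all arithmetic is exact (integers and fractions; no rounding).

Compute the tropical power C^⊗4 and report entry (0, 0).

C^⊗2:
  [-2, -2, 1]
  [-12, -4, -9]
  [-9, 3, -2]
C^⊗3:
  [-4, 6, 1]
  [-14, -4, -9]
  [-7, -1, -4]
C^⊗4:
  [-4, 4, -1]
  [-14, -6, -11]
  [-9, 1, -4]
Key observation: the optimum is the walk 0->2->0->2->0, with weight 3 + (-5) + 3 + (-5) = -4.
Optimal value attained by: walk 0->2->0->2->0.
Answer: (C^⊗4)[0][0] = -4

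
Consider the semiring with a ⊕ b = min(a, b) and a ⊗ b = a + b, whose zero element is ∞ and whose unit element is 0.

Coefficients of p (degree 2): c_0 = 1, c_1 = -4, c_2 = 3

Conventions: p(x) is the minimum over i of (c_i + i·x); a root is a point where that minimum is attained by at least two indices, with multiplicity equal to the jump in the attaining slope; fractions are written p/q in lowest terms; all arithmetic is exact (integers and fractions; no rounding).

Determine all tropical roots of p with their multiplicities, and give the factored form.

hull edge (i=0, c=1) to (i=1, c=-4): slope -5, span 1
hull edge (i=1, c=-4) to (i=2, c=3): slope 7, span 1
Factored form: p(x) = 3 ⊗ (x ⊕ (-7)) ⊗ (x ⊕ 5)
Answer: roots = -7 (mult 1), 5 (mult 1)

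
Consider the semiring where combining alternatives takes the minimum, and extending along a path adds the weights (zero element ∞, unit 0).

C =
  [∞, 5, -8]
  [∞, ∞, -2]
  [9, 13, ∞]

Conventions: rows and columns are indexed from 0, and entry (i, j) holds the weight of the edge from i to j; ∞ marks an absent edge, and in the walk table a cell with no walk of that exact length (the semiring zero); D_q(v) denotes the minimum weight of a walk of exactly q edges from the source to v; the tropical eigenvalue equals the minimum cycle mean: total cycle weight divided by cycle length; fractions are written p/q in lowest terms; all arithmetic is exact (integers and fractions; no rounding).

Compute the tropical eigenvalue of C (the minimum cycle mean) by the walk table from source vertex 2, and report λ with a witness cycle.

q=0: [∞, ∞, 0]
q=1: [9, 13, ∞]
q=2: [∞, 14, 1]
q=3: [10, 14, 12]
Optimal cycle mean attained by: cycle 0->2->0, total (-8) + 9, length 2.
Answer: λ = 1/2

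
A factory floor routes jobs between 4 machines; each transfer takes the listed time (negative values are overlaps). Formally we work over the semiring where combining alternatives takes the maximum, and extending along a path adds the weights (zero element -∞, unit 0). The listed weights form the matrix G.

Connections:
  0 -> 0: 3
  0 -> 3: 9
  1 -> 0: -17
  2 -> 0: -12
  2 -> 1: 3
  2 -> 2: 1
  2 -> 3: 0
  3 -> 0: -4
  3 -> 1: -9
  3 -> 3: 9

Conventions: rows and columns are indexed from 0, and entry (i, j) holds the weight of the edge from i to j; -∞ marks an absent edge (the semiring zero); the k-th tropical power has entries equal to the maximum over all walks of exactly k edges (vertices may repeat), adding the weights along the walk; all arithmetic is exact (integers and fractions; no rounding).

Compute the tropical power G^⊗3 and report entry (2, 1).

G^⊗2:
  [6, 0, -∞, 18]
  [-14, -∞, -∞, -8]
  [-4, 4, 2, 9]
  [5, 0, -∞, 18]
G^⊗3:
  [14, 9, -∞, 27]
  [-11, -17, -∞, 1]
  [5, 5, 3, 18]
  [14, 9, -∞, 27]
Key observation: the optimum is the walk 2->2->2->1, with weight 1 + 1 + 3 = 5.
Optimal value attained by: walk 2->2->2->1.
Answer: (G^⊗3)[2][1] = 5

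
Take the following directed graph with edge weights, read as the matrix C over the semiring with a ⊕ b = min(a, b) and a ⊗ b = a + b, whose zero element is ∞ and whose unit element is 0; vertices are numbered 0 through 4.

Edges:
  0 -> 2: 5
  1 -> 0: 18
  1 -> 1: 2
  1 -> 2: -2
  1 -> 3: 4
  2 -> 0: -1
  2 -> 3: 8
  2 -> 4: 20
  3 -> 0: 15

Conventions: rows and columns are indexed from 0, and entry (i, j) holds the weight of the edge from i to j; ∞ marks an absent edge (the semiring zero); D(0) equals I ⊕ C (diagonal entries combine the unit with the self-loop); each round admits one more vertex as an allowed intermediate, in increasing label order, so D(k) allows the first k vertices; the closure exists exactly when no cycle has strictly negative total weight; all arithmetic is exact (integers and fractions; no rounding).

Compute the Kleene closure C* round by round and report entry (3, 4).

D(0):
  [0, ∞, 5, ∞, ∞]
  [18, 0, -2, 4, ∞]
  [-1, ∞, 0, 8, 20]
  [15, ∞, ∞, 0, ∞]
  [∞, ∞, ∞, ∞, 0]
D(1):
  [0, ∞, 5, ∞, ∞]
  [18, 0, -2, 4, ∞]
  [-1, ∞, 0, 8, 20]
  [15, ∞, 20, 0, ∞]
  [∞, ∞, ∞, ∞, 0]
D(2):
  [0, ∞, 5, ∞, ∞]
  [18, 0, -2, 4, ∞]
  [-1, ∞, 0, 8, 20]
  [15, ∞, 20, 0, ∞]
  [∞, ∞, ∞, ∞, 0]
D(3):
  [0, ∞, 5, 13, 25]
  [-3, 0, -2, 4, 18]
  [-1, ∞, 0, 8, 20]
  [15, ∞, 20, 0, 40]
  [∞, ∞, ∞, ∞, 0]
D(4):
  [0, ∞, 5, 13, 25]
  [-3, 0, -2, 4, 18]
  [-1, ∞, 0, 8, 20]
  [15, ∞, 20, 0, 40]
  [∞, ∞, ∞, ∞, 0]
D(5):
  [0, ∞, 5, 13, 25]
  [-3, 0, -2, 4, 18]
  [-1, ∞, 0, 8, 20]
  [15, ∞, 20, 0, 40]
  [∞, ∞, ∞, ∞, 0]
Answer: C*[3][4] = 40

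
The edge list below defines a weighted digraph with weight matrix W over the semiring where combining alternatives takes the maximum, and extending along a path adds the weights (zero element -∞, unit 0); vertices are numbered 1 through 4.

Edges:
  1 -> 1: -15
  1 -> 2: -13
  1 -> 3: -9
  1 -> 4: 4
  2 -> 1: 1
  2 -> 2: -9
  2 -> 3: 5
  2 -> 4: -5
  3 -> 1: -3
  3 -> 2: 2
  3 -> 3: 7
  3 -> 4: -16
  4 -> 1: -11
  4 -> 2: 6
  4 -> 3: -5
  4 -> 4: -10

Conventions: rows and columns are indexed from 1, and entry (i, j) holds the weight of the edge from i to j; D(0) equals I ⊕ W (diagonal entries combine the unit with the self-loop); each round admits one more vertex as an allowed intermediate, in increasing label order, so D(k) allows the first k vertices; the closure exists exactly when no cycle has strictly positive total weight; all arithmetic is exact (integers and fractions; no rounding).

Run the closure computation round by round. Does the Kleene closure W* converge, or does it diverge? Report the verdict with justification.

Detection: at round 0, diagonal entry (3, 3) turns strictly positive.
Key observation: the cycle 3->3 has total weight 7, which is strictly positive.
Answer: DIVERGES — positive cycle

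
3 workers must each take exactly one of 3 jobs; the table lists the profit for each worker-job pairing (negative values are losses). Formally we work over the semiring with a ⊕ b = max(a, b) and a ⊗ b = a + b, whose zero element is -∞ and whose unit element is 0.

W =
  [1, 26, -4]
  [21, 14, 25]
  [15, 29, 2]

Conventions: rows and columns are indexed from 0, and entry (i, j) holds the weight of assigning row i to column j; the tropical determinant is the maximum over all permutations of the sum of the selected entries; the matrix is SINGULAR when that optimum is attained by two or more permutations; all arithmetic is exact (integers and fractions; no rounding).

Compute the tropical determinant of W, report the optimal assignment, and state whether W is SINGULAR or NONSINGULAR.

σ = (0, 1, 2): 1 + 14 + 2 = 17
σ = (0, 2, 1): 1 + 25 + 29 = 55
σ = (1, 0, 2): 26 + 21 + 2 = 49
σ = (1, 2, 0): 26 + 25 + 15 = 66
σ = (2, 0, 1): (-4) + 21 + 29 = 46
σ = (2, 1, 0): (-4) + 14 + 15 = 25
Optimal value attained by: σ = (1, 2, 0).
Answer: det⊕(W) = 66; verdict: NONSINGULAR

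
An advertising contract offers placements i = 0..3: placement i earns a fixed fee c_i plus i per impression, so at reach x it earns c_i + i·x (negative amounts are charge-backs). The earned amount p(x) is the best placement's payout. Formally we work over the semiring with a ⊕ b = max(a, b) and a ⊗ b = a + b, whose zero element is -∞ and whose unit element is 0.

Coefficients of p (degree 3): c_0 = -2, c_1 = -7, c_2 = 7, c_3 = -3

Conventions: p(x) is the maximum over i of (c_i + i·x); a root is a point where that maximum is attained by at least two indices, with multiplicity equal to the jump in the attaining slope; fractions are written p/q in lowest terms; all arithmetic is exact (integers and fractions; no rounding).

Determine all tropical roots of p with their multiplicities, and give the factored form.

hull edge (i=0, c=-2) to (i=2, c=7): slope 9/2, span 2
hull edge (i=2, c=7) to (i=3, c=-3): slope -10, span 1
Factored form: p(x) = -3 ⊗ (x ⊕ (-9/2)) ⊗ (x ⊕ (-9/2)) ⊗ (x ⊕ 10)
Answer: roots = -9/2 (mult 2), 10 (mult 1)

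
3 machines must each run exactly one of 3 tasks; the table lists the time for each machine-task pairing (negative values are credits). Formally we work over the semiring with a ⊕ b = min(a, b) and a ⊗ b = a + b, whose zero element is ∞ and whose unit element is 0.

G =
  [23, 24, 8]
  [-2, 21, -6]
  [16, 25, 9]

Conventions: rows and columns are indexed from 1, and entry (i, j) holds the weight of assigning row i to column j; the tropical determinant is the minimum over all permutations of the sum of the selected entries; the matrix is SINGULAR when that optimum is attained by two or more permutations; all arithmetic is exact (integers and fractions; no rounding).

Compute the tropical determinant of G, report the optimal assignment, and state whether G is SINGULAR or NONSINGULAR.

σ = (1, 2, 3): 23 + 21 + 9 = 53
σ = (1, 3, 2): 23 + (-6) + 25 = 42
σ = (2, 1, 3): 24 + (-2) + 9 = 31
σ = (2, 3, 1): 24 + (-6) + 16 = 34
σ = (3, 1, 2): 8 + (-2) + 25 = 31
σ = (3, 2, 1): 8 + 21 + 16 = 45
Optimal value attained by: σ = (2, 1, 3).
Answer: det⊕(G) = 31; verdict: SINGULAR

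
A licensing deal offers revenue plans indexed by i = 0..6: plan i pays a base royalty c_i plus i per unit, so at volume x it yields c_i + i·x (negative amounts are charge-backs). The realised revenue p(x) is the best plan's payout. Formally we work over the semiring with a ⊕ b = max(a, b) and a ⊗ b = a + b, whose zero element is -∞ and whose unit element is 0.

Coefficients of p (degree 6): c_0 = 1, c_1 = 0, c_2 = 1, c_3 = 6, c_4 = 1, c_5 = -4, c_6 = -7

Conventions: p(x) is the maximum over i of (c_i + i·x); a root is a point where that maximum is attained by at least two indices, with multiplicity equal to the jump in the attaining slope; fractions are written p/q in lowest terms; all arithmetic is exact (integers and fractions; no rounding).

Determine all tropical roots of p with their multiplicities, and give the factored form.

hull edge (i=0, c=1) to (i=3, c=6): slope 5/3, span 3
hull edge (i=3, c=6) to (i=6, c=-7): slope -13/3, span 3
Factored form: p(x) = -7 ⊗ (x ⊕ (-5/3)) ⊗ (x ⊕ (-5/3)) ⊗ (x ⊕ (-5/3)) ⊗ (x ⊕ 13/3) ⊗ (x ⊕ 13/3) ⊗ (x ⊕ 13/3)
Answer: roots = -5/3 (mult 3), 13/3 (mult 3)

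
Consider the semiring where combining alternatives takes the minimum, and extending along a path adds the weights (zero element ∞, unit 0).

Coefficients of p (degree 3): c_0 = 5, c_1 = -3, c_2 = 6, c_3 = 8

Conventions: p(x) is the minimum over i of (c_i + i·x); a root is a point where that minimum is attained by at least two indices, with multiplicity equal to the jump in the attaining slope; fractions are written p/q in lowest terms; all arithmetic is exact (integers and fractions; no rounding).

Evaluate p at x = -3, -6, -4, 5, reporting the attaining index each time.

p(-3) = min(5+0·(-3)=5, -3+1·(-3)=-6, 6+2·(-3)=0, 8+3·(-3)=-1) = -6 (attained by i=1)
p(-6) = min(5+0·(-6)=5, -3+1·(-6)=-9, 6+2·(-6)=-6, 8+3·(-6)=-10) = -10 (attained by i=3)
p(-4) = min(5+0·(-4)=5, -3+1·(-4)=-7, 6+2·(-4)=-2, 8+3·(-4)=-4) = -7 (attained by i=1)
p(5) = min(5+0·5=5, -3+1·5=2, 6+2·5=16, 8+3·5=23) = 2 (attained by i=1)
Answer: p(-3) = -6; p(-6) = -10; p(-4) = -7; p(5) = 2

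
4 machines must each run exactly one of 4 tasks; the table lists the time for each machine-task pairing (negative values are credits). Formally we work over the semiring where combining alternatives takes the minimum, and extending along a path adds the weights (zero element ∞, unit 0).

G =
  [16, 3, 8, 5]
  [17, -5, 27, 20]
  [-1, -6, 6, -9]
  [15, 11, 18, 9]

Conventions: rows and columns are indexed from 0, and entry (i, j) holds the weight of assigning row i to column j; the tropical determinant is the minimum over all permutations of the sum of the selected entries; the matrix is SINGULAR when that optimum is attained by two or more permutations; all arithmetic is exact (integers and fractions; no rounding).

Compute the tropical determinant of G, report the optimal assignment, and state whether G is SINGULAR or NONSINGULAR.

σ = (0, 1, 2, 3): 16 + (-5) + 6 + 9 = 26
σ = (0, 1, 3, 2): 16 + (-5) + (-9) + 18 = 20
σ = (0, 2, 1, 3): 16 + 27 + (-6) + 9 = 46
σ = (0, 2, 3, 1): 16 + 27 + (-9) + 11 = 45
σ = (0, 3, 1, 2): 16 + 20 + (-6) + 18 = 48
σ = (0, 3, 2, 1): 16 + 20 + 6 + 11 = 53
σ = (1, 0, 2, 3): 3 + 17 + 6 + 9 = 35
σ = (1, 0, 3, 2): 3 + 17 + (-9) + 18 = 29
σ = (1, 2, 0, 3): 3 + 27 + (-1) + 9 = 38
σ = (1, 2, 3, 0): 3 + 27 + (-9) + 15 = 36
σ = (1, 3, 0, 2): 3 + 20 + (-1) + 18 = 40
σ = (1, 3, 2, 0): 3 + 20 + 6 + 15 = 44
σ = (2, 0, 1, 3): 8 + 17 + (-6) + 9 = 28
σ = (2, 0, 3, 1): 8 + 17 + (-9) + 11 = 27
σ = (2, 1, 0, 3): 8 + (-5) + (-1) + 9 = 11
σ = (2, 1, 3, 0): 8 + (-5) + (-9) + 15 = 9
σ = (2, 3, 0, 1): 8 + 20 + (-1) + 11 = 38
σ = (2, 3, 1, 0): 8 + 20 + (-6) + 15 = 37
σ = (3, 0, 1, 2): 5 + 17 + (-6) + 18 = 34
σ = (3, 0, 2, 1): 5 + 17 + 6 + 11 = 39
σ = (3, 1, 0, 2): 5 + (-5) + (-1) + 18 = 17
σ = (3, 1, 2, 0): 5 + (-5) + 6 + 15 = 21
σ = (3, 2, 0, 1): 5 + 27 + (-1) + 11 = 42
σ = (3, 2, 1, 0): 5 + 27 + (-6) + 15 = 41
Optimal value attained by: σ = (2, 1, 3, 0).
Answer: det⊕(G) = 9; verdict: NONSINGULAR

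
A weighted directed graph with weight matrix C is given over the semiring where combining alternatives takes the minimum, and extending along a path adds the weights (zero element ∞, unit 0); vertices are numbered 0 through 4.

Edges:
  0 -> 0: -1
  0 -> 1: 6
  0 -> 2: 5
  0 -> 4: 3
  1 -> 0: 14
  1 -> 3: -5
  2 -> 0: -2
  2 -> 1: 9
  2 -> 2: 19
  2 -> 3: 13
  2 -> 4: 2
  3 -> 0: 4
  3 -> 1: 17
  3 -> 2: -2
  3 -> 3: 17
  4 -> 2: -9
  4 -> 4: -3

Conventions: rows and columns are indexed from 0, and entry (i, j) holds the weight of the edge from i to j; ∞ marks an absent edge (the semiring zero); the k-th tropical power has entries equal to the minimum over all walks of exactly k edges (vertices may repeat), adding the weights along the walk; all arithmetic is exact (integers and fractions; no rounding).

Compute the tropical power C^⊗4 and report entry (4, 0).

C^⊗2:
  [-2, 5, -6, 1, 0]
  [-1, 12, -7, 12, 17]
  [-3, 4, -7, 4, -1]
  [-4, 7, 9, 11, 0]
  [-11, 0, -12, 4, -7]
C^⊗3:
  [-8, 3, -9, 0, -4]
  [-9, 2, 4, 6, -5]
  [-9, 2, -10, -1, -5]
  [-5, 2, -9, 2, -3]
  [-14, -5, -16, -5, -10]
C^⊗4:
  [-11, -2, -13, -2, -7]
  [-10, -3, -14, -3, -8]
  [-12, -3, -14, -3, -8]
  [-11, 0, -12, -3, -7]
  [-18, -8, -19, -10, -14]
Key observation: the optimum is the walk 4->2->4->2->0, with weight (-9) + 2 + (-9) + (-2) = -18.
Optimal value attained by: walk 4->2->4->2->0.
Answer: (C^⊗4)[4][0] = -18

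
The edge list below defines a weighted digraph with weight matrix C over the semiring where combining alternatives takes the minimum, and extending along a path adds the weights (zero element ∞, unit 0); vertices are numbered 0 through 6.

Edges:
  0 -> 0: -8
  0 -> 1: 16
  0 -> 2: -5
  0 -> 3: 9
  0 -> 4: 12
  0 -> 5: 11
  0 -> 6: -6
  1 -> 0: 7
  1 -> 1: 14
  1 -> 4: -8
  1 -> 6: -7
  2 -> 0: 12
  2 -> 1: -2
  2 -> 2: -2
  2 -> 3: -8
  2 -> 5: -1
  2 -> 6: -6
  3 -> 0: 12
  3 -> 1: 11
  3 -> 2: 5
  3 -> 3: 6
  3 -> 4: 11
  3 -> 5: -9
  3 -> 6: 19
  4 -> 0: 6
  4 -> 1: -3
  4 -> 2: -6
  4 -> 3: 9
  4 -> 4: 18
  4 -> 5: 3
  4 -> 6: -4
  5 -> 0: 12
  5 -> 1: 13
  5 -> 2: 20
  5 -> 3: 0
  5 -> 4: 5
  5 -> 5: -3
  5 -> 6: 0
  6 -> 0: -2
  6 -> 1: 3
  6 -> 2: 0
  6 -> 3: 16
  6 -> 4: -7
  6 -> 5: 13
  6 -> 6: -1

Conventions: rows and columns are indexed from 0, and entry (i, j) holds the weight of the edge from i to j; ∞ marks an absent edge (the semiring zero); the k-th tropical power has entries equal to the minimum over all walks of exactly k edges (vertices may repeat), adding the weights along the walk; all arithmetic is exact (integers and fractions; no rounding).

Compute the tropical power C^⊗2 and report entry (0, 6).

C^⊗2:
  [-16, -7, -13, -13, -13, -6, -14]
  [-9, -11, -14, 1, -14, -5, -12]
  [-8, -4, -6, -10, -13, -17, -9]
  [3, 3, 3, -9, -4, -12, -9]
  [-6, -8, -8, -14, -11, -7, -12]
  [-2, 2, -1, -3, -7, -9, -3]
  [-10, -10, -13, -8, -8, -4, -11]
Key observation: the optimum is the walk 0->0->6, with weight (-8) + (-6) = -14.
Optimal value attained by: walk 0->0->6.
Answer: (C^⊗2)[0][6] = -14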